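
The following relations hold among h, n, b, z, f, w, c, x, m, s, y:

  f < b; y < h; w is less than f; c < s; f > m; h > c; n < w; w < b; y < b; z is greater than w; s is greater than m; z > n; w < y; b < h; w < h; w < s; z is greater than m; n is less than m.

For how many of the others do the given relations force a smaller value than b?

Directly below b: w, y, f.
One step further: n, m (5 so far).
Nothing else is reachable below b; 5 in all.

5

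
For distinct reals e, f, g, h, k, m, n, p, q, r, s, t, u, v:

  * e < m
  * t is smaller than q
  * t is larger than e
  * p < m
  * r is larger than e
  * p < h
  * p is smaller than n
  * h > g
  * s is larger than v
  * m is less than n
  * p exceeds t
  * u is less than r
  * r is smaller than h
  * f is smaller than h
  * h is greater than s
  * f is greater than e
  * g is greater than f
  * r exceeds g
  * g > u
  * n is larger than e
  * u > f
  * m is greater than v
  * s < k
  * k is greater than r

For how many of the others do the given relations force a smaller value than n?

5

From n the given relations immediately reach e, p, m.
From those, v, t — 5 in total.
No other element is forced below n by the given relations, so the count is 5.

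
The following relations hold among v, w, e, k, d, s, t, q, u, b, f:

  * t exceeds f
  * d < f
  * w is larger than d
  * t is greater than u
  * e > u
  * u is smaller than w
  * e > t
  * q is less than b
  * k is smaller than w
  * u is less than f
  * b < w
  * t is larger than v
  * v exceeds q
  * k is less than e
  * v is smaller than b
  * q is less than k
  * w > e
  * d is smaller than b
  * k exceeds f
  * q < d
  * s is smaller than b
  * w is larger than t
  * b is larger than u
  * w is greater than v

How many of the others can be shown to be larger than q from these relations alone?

8

The elements the relations force above q are d, v, f, t, k, e, b, w — no chain reaches any other.
That is 8.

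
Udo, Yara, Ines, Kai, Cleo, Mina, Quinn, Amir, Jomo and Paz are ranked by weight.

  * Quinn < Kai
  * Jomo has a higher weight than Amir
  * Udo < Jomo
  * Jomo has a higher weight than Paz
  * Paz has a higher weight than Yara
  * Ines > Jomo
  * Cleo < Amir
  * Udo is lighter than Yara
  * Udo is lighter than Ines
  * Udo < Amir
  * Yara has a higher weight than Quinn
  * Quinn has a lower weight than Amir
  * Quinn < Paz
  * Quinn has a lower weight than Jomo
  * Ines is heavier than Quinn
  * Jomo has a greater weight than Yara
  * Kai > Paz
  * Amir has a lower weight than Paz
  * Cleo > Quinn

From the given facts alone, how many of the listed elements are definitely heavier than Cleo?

5

Directly above Cleo: Amir.
One step further: Paz, Jomo (3 so far).
One step further: Kai, Ines (5 so far).
No other element is forced above Cleo by the given relations, so the count is 5.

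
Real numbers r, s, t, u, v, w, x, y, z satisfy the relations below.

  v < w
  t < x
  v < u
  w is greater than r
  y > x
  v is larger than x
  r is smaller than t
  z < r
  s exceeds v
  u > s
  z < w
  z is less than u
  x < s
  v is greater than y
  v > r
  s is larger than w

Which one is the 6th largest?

Piecing the relations together gives one ordering: z < r < t < x < y < v < w < s < u.
Counting 6 from the largest end gives x.

x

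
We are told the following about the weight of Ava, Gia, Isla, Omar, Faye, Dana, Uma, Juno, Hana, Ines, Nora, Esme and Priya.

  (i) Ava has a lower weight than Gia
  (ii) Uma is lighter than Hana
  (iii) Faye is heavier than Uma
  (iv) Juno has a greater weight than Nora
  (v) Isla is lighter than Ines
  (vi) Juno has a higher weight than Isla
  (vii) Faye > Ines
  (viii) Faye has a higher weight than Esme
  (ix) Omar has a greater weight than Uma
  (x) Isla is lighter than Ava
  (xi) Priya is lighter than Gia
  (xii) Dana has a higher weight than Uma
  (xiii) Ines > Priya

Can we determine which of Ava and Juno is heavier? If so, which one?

undetermined

Following every chain through Ava: above Ava we get Gia; below Ava we get Isla.
Juno is not reached, and no chain runs the other way from Juno to Ava.
So the given relations leave the order of Ava and Juno undetermined.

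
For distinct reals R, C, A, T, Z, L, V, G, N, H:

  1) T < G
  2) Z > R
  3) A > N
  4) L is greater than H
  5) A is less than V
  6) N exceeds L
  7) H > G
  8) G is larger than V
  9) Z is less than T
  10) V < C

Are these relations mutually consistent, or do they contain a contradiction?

inconsistent

We have V < G stated directly, yet also G < H < L < N < A < V by chaining the others — so G < V. Contradiction.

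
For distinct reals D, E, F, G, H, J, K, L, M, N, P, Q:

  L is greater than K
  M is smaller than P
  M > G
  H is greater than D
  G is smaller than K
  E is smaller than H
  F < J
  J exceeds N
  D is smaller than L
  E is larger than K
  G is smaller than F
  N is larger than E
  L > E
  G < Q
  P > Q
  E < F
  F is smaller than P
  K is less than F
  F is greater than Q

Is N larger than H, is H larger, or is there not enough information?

Following every chain through N: above N we get J; below N we get G, K, E.
H is not reached, and no chain runs the other way from H to N.
So the given relations leave the order of N and H undetermined.

undetermined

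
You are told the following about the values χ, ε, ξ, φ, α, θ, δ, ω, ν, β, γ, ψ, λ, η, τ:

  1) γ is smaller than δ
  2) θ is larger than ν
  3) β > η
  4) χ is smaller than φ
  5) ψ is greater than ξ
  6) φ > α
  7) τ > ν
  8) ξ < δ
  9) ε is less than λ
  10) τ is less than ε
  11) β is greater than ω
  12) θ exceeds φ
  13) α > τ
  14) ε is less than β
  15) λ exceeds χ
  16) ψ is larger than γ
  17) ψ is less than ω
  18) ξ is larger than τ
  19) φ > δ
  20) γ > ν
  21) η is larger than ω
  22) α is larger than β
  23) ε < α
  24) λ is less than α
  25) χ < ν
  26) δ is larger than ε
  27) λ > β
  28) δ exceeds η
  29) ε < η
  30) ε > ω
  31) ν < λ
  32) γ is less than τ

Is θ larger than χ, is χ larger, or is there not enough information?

θ

Link the given pairs in sequence: χ < ν; ν < γ; γ < τ; τ < ξ; ξ < ψ; ψ < ω; ω < ε; ε < η; η < β; β < λ; λ < α; α < φ; φ < θ.
Together: χ < ν < γ < τ < ξ < ψ < ω < ε < η < β < λ < α < φ < θ.
So θ is larger.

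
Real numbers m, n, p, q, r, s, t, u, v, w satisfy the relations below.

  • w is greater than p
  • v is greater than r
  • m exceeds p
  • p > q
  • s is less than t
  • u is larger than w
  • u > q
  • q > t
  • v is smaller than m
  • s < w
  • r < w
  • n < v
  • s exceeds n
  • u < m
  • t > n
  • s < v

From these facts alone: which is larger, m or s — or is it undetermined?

m

Chaining the given relations: s < t < q < p < w < u < m.
So m is larger.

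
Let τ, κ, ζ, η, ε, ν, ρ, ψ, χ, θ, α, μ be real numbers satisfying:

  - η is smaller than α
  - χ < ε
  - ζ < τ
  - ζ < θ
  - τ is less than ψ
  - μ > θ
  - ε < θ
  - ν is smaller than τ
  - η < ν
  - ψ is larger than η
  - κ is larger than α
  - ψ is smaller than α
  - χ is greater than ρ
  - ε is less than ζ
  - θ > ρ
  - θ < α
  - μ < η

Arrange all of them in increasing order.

The consecutive links are each given: ρ < χ; χ < ε; ε < ζ; ζ < θ; θ < μ; μ < η; η < ν; ν < τ; τ < ψ; ψ < α; α < κ.

ρ < χ < ε < ζ < θ < μ < η < ν < τ < ψ < α < κ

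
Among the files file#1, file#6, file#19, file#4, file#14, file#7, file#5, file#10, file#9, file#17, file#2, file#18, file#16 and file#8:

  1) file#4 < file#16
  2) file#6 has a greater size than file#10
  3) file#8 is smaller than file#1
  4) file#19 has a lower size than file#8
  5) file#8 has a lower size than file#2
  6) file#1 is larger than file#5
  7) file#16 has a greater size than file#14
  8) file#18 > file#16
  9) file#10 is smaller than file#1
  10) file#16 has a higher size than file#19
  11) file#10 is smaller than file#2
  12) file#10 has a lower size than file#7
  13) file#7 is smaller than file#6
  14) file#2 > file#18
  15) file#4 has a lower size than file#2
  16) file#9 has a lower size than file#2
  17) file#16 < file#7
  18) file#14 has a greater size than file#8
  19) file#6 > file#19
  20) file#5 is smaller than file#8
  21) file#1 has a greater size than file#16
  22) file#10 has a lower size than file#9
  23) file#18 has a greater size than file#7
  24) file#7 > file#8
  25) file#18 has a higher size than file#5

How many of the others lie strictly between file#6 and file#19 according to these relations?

4

The relations place file#19 below file#6. An element lies strictly between them when it is forced above file#19 and also forced below file#6.
Above file#19: {file#8, file#14, file#16, file#7, file#18, file#1, file#2}. Below file#6: {file#5, file#4, file#8, file#14, file#10, file#16, file#7}.
Intersection: {file#8, file#14, file#16, file#7} — 4.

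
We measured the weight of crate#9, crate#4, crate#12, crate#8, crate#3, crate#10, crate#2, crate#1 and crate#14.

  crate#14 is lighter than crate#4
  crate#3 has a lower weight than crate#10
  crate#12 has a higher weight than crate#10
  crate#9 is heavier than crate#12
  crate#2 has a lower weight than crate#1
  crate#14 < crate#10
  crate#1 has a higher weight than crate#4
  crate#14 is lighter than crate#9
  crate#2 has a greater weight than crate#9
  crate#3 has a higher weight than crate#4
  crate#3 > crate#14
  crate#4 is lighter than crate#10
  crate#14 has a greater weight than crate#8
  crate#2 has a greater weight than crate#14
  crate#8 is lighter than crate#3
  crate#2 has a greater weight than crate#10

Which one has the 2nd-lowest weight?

The consecutive relations fix a unique order: crate#8 < crate#14 < crate#4 < crate#3 < crate#10 < crate#12 < crate#9 < crate#2 < crate#1.
Counting 2 from the smallest end gives crate#14.

crate#14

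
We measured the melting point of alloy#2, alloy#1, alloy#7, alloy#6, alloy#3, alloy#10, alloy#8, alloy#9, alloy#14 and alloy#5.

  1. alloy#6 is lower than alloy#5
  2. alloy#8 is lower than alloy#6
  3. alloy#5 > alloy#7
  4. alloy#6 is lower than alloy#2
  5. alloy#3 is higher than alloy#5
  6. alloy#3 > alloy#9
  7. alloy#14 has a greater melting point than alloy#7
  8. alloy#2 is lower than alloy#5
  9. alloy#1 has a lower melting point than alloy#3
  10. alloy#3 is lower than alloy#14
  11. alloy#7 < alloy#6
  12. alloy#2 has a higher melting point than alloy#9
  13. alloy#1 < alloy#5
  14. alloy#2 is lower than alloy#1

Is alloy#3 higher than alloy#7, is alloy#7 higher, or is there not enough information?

Following the relations from alloy#7: alloy#7 < alloy#6 < alloy#2 < alloy#1 < alloy#5 < alloy#3.
So alloy#3 is higher.

alloy#3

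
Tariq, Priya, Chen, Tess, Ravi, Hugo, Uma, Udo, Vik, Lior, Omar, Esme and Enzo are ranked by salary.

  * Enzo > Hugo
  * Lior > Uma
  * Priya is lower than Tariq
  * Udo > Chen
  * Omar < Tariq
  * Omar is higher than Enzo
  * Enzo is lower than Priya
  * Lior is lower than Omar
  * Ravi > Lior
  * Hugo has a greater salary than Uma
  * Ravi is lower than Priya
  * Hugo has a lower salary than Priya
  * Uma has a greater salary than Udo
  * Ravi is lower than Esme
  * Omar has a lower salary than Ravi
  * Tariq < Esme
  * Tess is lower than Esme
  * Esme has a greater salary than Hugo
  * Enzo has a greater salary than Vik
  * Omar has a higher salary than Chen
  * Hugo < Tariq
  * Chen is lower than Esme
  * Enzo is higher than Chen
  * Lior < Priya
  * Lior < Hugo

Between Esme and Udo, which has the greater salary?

Esme

Link the given pairs in sequence: Udo < Uma; Uma < Lior; Lior < Hugo; Hugo < Enzo; Enzo < Omar; Omar < Ravi; Ravi < Priya; Priya < Tariq; Tariq < Esme.
Chaining these gives Udo < Uma < Lior < Hugo < Enzo < Omar < Ravi < Priya < Tariq < Esme.
So Udo < Esme; Esme is the higher of the two.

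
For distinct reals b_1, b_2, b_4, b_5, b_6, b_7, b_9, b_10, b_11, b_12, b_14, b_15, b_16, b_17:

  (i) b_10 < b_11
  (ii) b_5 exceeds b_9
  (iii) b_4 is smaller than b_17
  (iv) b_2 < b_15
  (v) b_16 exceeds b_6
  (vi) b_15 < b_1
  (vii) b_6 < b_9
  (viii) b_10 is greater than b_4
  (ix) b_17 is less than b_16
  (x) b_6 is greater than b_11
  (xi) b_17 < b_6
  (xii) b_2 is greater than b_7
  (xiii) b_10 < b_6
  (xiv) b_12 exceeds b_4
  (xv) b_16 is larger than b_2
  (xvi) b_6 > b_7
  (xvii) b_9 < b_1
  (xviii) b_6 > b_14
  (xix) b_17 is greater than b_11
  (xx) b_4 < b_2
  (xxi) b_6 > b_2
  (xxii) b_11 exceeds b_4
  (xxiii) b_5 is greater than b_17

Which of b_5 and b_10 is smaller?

b_10 < b_11 and b_11 < b_17 give b_10 < b_17.
With b_17 < b_6: b_10 < b_11 < b_17 < b_6.
With b_6 < b_9: b_10 < b_11 < b_17 < b_6 < b_9.
With b_9 < b_5: b_10 < b_11 < b_17 < b_6 < b_9 < b_5.
So b_10 < b_5; b_10 is the smaller of the two.

b_10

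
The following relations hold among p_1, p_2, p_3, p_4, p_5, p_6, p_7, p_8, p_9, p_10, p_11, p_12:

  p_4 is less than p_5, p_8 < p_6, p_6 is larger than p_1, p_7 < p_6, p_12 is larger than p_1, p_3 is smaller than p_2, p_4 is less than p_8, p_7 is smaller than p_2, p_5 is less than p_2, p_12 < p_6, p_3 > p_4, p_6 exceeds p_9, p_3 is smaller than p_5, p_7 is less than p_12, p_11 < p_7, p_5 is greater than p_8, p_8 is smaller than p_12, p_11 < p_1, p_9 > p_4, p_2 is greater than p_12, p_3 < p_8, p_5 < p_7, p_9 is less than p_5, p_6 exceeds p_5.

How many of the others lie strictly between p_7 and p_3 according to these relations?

The relations place p_3 below p_7. An element lies strictly between them when it is forced above p_3 and also forced below p_7.
Above p_3: {p_8, p_5, p_12, p_2, p_6}. Below p_7: {p_11, p_4, p_9, p_8, p_5}.
Intersection: {p_8, p_5} — 2.

2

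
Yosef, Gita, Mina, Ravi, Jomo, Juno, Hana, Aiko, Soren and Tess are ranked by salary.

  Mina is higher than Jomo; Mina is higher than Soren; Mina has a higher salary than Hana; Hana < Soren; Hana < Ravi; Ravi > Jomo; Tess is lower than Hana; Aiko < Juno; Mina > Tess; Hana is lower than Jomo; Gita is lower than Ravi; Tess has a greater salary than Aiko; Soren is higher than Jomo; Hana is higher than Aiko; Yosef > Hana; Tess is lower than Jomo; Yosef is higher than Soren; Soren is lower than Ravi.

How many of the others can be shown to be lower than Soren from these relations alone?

The elements the relations force below Soren are Aiko, Tess, Hana, Jomo — no chain reaches any other.
That is 4.

4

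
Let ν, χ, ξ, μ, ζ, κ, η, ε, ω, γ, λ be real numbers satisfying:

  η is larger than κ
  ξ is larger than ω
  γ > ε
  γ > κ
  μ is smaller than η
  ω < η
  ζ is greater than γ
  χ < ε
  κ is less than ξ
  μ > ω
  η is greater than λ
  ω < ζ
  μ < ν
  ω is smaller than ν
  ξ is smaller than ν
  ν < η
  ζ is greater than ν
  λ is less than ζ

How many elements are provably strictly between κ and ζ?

Chaining upward from κ reaches: ξ, γ, ν, η.
Chaining downward from ζ reaches: ω, μ, χ, ε, ξ, γ, λ, ν.
Strictly between κ and ζ are those in both lists: ξ, γ, ν — 3 elements.

3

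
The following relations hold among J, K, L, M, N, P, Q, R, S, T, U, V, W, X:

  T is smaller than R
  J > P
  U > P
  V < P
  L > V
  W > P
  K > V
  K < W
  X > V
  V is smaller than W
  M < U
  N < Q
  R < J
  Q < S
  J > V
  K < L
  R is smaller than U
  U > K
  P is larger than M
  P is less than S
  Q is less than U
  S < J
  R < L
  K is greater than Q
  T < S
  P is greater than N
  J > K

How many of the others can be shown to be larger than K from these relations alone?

The elements the relations force above K are J, L, U, W — no chain reaches any other.
That is 4.

4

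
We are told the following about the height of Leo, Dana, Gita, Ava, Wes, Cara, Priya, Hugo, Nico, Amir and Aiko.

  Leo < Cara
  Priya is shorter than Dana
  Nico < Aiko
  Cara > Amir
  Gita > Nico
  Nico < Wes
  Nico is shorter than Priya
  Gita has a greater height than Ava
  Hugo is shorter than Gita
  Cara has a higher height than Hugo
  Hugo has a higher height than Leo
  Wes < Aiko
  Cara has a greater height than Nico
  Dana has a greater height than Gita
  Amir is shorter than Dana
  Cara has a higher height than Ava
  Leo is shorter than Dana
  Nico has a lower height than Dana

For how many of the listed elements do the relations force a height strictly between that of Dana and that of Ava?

The relations place Ava below Dana. An element lies strictly between them when it is forced above Ava and also forced below Dana.
Above Ava: {Gita, Cara}. Below Dana: {Nico, Priya, Leo, Hugo, Amir, Gita}.
Intersection: {Gita} — 1.

1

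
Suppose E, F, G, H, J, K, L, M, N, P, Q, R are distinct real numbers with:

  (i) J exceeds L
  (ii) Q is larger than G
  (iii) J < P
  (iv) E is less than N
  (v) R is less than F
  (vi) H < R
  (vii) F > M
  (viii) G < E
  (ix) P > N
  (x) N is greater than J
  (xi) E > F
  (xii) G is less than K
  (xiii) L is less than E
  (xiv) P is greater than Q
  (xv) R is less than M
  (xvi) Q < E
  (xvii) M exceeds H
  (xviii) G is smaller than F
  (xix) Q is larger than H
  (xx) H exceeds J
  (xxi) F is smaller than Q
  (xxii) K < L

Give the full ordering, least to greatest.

The consecutive links are each given: G < K; K < L; L < J; J < H; H < R; R < M; M < F; F < Q; Q < E; E < N; N < P.

G < K < L < J < H < R < M < F < Q < E < N < P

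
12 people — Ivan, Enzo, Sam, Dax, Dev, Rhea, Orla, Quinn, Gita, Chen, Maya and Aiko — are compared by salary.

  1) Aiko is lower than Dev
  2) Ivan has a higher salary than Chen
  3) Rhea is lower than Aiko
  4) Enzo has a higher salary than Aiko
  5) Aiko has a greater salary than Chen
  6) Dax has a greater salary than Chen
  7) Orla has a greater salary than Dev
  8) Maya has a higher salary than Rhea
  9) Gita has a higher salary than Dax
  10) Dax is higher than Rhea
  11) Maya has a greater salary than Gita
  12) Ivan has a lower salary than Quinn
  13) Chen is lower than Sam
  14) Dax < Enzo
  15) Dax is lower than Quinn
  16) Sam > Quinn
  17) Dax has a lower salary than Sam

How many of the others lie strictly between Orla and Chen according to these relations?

The relations place Chen below Orla. An element lies strictly between them when it is forced above Chen and also forced below Orla.
Above Chen: {Dax, Aiko, Dev, Ivan, Enzo, Gita, Maya, Quinn, Sam}. Below Orla: {Rhea, Aiko, Dev}.
Intersection: {Aiko, Dev} — 2.

2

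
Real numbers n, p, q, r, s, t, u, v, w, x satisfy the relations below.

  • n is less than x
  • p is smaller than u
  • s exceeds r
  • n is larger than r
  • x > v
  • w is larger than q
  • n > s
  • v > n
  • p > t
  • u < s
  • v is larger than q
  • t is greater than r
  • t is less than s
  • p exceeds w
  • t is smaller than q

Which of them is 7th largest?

w

The consecutive relations fix a unique order: r < t < q < w < p < u < s < n < v < x.
The 7th largest is w.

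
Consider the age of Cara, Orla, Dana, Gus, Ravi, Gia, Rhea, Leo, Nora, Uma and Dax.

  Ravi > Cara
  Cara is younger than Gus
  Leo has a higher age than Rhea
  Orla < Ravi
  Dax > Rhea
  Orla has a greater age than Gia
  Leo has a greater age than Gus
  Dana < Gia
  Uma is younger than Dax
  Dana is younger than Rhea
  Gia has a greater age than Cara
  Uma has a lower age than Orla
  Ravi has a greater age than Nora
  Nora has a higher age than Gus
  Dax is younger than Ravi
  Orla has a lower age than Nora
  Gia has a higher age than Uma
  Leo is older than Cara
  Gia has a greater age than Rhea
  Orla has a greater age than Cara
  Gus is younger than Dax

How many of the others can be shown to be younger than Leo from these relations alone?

4

From Leo the given relations immediately reach Cara, Rhea, Gus.
From those, Dana — 4 in total.
Nothing else is reachable below Leo; 4 in all.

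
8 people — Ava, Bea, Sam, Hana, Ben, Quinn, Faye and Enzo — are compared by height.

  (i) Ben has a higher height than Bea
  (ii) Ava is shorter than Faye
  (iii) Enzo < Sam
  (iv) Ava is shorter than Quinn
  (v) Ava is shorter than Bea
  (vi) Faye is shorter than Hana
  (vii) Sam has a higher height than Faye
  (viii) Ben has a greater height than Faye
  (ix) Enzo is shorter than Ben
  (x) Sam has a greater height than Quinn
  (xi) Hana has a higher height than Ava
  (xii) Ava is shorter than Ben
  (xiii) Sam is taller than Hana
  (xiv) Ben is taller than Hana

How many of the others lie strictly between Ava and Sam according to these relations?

3

Chaining upward from Ava reaches: Quinn, Faye, Bea, Hana, Ben.
Chaining downward from Sam reaches: Enzo, Quinn, Faye, Hana.
Strictly between Ava and Sam are those in both lists: Quinn, Faye, Hana — 3 elements.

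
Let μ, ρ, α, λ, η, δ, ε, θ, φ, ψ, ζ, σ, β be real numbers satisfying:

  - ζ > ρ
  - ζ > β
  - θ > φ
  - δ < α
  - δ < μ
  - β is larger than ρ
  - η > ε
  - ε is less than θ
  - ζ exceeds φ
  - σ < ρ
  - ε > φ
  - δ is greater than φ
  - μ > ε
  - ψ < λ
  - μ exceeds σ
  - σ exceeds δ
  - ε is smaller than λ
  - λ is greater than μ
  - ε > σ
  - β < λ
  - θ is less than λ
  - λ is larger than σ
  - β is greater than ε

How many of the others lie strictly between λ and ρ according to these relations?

1

Chaining upward from ρ reaches: β, ζ.
Chaining downward from λ reaches: φ, δ, σ, ε, β, μ, ψ, θ.
Strictly between ρ and λ are those in both lists: β — 1 element.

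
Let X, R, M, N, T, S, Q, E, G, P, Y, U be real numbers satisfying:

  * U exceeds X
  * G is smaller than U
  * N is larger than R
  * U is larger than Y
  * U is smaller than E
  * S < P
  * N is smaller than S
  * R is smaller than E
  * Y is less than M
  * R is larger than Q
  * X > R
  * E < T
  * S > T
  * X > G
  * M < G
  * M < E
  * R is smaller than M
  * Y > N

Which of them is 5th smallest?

M

Chaining the given pairs: Q < R < N < Y < M < G < X < U < E < T < S < P.
The 5th smallest is M.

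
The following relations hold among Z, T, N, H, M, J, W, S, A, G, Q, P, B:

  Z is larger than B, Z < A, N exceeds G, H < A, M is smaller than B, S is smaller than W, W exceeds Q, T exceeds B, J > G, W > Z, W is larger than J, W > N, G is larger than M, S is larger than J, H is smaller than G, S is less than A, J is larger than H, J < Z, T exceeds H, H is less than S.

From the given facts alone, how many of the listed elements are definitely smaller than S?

From S the given relations immediately reach H, J.
From those, G — 3 in total.
From those, M — 4 in total.
Nothing else is reachable below S; 4 in all.

4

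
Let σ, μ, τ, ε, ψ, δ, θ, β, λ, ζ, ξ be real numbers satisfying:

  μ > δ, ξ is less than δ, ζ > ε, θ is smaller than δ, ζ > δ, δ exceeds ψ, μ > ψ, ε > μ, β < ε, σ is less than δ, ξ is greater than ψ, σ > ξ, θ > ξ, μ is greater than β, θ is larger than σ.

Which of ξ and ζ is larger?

ζ

ξ < σ and σ < θ give ξ < θ.
Then θ < δ extends the chain to δ.
Then δ < μ extends the chain to μ.
With μ < ε: ξ < σ < θ < δ < μ < ε.
Then ε < ζ extends the chain to ζ.
So ξ < ζ; ζ is the larger of the two.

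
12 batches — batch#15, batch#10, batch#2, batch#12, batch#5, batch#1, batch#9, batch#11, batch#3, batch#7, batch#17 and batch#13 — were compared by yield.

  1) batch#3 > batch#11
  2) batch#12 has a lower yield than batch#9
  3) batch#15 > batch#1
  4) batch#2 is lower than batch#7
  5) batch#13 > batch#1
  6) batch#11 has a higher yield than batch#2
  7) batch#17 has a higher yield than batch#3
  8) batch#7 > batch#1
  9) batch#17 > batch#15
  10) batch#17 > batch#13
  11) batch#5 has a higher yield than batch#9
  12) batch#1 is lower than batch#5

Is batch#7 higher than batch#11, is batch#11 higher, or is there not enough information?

undetermined

Following every chain through batch#11: above batch#11 we get batch#3, batch#17; below batch#11 we get batch#2.
batch#7 is not reached, and no chain runs the other way from batch#7 to batch#11.
So the given relations leave the order of batch#11 and batch#7 undetermined.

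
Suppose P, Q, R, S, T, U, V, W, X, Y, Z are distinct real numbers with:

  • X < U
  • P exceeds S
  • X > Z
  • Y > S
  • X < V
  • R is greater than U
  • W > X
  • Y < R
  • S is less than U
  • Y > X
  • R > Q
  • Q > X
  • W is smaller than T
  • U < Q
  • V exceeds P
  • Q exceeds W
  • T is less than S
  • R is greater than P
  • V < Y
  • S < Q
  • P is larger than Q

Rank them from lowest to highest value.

Each adjacent pair is fixed by a given relation: Z < X; X < W; W < T; T < S; S < U; U < Q; Q < P; P < V; V < Y; Y < R. Chaining them end to end gives the full order.

Z < X < W < T < S < U < Q < P < V < Y < R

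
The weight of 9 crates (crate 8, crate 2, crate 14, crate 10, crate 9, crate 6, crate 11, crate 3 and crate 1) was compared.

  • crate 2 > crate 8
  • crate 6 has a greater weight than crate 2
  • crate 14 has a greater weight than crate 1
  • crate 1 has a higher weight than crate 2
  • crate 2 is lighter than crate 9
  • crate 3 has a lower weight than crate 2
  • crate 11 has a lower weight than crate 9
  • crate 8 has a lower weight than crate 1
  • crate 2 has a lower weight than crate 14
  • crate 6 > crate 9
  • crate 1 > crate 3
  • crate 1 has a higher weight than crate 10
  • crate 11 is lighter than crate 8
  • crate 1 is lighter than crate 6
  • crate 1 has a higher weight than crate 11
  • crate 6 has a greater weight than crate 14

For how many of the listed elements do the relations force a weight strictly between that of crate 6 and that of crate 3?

4

The relations place crate 3 below crate 6. An element lies strictly between them when it is forced above crate 3 and also forced below crate 6.
Above crate 3: {crate 2, crate 9, crate 1, crate 14}. Below crate 6: {crate 11, crate 8, crate 2, crate 10, crate 9, crate 1, crate 14}.
Intersection: {crate 2, crate 9, crate 1, crate 14} — 4.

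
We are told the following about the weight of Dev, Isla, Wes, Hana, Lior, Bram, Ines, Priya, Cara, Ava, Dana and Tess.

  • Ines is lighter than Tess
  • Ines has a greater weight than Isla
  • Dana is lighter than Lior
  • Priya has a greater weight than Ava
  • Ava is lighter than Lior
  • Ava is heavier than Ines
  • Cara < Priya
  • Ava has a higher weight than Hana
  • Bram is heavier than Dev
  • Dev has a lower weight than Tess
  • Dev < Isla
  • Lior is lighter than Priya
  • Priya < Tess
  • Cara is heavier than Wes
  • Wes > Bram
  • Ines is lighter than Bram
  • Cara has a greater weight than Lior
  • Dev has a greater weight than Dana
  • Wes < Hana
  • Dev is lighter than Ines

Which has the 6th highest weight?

The consecutive relations fix a unique order: Dana < Dev < Isla < Ines < Bram < Wes < Hana < Ava < Lior < Cara < Priya < Tess.
Counting 6 from the largest end gives Hana.

Hana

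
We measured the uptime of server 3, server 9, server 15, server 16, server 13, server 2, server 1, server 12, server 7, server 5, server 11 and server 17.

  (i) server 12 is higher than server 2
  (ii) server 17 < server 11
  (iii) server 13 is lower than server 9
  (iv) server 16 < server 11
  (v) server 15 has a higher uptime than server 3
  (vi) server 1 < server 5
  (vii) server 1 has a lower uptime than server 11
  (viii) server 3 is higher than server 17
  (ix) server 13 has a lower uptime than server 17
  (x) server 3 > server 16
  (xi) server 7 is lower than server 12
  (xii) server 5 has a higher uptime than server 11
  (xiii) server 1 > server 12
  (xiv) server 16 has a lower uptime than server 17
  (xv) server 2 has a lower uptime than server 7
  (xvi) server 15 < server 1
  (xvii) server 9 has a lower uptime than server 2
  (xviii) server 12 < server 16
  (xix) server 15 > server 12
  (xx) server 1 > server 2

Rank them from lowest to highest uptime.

Each adjacent pair is fixed by a given relation: server 13 < server 9; server 9 < server 2; server 2 < server 7; server 7 < server 12; server 12 < server 16; server 16 < server 17; server 17 < server 3; server 3 < server 15; server 15 < server 1; server 1 < server 11; server 11 < server 5. Chaining them end to end gives the full order.

server 13 < server 9 < server 2 < server 7 < server 12 < server 16 < server 17 < server 3 < server 15 < server 1 < server 11 < server 5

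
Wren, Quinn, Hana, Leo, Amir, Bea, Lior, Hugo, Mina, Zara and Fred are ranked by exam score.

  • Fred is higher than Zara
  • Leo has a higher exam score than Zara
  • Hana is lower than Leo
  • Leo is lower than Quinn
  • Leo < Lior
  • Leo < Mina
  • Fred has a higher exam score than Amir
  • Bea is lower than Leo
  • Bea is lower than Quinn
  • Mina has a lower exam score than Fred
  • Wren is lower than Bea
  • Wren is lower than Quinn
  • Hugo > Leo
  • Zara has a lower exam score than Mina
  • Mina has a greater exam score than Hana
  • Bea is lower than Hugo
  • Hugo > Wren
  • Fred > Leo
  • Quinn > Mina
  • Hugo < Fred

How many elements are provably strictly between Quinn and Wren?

3

The relations place Wren below Quinn. An element lies strictly between them when it is forced above Wren and also forced below Quinn.
Above Wren: {Bea, Leo, Mina, Lior, Hugo, Fred}. Below Quinn: {Hana, Zara, Bea, Leo, Mina}.
Intersection: {Bea, Leo, Mina} — 3.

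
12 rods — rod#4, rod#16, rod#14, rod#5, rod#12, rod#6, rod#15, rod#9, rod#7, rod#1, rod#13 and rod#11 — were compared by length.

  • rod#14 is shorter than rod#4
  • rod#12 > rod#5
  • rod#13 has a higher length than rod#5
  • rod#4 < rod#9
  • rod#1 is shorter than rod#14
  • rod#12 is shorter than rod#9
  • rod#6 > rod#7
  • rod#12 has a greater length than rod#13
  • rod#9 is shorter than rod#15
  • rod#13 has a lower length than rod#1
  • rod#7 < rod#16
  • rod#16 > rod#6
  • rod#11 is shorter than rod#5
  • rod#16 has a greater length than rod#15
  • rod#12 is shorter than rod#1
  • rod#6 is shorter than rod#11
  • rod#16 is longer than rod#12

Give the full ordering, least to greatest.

Each adjacent pair is fixed by a given relation: rod#7 < rod#6; rod#6 < rod#11; rod#11 < rod#5; rod#5 < rod#13; rod#13 < rod#12; rod#12 < rod#1; rod#1 < rod#14; rod#14 < rod#4; rod#4 < rod#9; rod#9 < rod#15; rod#15 < rod#16. Chaining them end to end gives the full order.

rod#7 < rod#6 < rod#11 < rod#5 < rod#13 < rod#12 < rod#1 < rod#14 < rod#4 < rod#9 < rod#15 < rod#16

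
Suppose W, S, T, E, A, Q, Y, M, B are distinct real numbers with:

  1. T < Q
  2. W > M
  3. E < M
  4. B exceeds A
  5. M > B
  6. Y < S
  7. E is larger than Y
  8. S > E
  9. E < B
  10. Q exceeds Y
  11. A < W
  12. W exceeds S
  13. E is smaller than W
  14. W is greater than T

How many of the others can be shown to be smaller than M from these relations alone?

4

Directly below M: E, B.
One step further: A, Y (4 so far).
Nothing else is reachable below M; 4 in all.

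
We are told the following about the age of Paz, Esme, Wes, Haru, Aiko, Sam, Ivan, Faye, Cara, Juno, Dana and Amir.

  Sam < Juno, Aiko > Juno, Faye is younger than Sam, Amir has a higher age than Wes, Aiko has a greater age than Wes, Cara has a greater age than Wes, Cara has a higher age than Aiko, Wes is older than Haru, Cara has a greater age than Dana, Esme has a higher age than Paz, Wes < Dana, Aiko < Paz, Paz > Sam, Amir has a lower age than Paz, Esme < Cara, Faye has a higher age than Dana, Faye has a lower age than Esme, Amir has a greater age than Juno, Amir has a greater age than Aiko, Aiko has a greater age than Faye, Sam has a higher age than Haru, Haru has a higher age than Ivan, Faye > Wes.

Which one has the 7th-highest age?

Chaining the given pairs: Ivan < Haru < Wes < Dana < Faye < Sam < Juno < Aiko < Amir < Paz < Esme < Cara.
Counting 7 from the largest end gives Sam.

Sam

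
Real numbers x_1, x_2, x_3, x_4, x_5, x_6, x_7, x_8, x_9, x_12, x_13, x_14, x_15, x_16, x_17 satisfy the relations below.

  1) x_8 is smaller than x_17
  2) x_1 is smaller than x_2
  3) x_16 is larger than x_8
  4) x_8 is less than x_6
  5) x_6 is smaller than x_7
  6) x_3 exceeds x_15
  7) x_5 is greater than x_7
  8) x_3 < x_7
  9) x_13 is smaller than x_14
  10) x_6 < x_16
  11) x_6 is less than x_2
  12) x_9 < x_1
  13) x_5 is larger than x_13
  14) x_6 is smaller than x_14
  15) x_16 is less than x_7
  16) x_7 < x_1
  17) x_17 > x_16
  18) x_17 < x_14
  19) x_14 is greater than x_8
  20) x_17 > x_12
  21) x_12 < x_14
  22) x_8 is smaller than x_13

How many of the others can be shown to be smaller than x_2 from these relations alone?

8

From x_2 the given relations immediately reach x_6, x_1.
From those, x_8, x_9, x_7 — 5 in total.
From those, x_3, x_16 — 7 in total.
From those, x_15 — 8 in total.
Nothing else is reachable below x_2; 8 in all.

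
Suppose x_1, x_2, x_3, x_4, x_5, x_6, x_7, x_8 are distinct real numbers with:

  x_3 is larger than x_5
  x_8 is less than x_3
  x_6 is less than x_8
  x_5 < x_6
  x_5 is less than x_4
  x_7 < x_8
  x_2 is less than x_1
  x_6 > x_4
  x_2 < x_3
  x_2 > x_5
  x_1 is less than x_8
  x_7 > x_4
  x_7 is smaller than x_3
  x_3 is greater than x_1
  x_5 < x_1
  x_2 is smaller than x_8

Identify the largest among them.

x_3

x_5 is not greatest since x_5 < x_2; x_2 is not greatest since x_2 < x_1; x_1 is not greatest since x_1 < x_3; x_4 is not greatest since x_4 < x_7; x_7 is not greatest since x_7 < x_8; x_6 is not greatest since x_6 < x_8; x_8 is not greatest since x_8 < x_3.
Only x_3 has nothing above it, so x_3 is the largest.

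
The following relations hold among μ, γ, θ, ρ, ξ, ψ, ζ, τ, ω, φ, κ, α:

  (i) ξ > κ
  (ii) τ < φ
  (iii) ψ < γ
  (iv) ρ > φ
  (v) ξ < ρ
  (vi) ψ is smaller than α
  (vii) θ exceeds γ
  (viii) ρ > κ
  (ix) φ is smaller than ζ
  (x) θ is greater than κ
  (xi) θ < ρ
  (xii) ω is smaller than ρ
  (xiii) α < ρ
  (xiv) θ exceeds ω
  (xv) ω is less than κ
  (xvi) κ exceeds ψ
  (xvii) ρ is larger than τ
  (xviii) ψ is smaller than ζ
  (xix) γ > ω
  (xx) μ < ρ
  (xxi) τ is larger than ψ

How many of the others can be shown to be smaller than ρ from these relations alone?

Directly below ρ: ω, μ, κ, τ, φ, θ, ξ, α.
One step further: ψ, γ (10 so far).
Nothing else is reachable below ρ; 10 in all.

10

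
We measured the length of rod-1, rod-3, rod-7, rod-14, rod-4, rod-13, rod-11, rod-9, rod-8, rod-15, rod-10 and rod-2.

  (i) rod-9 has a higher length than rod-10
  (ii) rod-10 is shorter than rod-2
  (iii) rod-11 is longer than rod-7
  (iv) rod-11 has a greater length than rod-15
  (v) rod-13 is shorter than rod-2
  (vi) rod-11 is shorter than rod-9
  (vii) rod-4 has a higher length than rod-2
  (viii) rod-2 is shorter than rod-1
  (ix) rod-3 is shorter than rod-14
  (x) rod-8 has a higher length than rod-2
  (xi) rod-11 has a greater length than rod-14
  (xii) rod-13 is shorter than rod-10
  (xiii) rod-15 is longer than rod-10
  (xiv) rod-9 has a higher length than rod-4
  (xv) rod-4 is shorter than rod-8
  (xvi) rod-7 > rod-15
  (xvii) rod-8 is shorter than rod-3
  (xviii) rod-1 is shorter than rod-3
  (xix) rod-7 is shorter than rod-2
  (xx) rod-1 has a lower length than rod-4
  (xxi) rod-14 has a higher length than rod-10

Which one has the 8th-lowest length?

The consecutive relations fix a unique order: rod-13 < rod-10 < rod-15 < rod-7 < rod-2 < rod-1 < rod-4 < rod-8 < rod-3 < rod-14 < rod-11 < rod-9.
The 8th smallest is rod-8.

rod-8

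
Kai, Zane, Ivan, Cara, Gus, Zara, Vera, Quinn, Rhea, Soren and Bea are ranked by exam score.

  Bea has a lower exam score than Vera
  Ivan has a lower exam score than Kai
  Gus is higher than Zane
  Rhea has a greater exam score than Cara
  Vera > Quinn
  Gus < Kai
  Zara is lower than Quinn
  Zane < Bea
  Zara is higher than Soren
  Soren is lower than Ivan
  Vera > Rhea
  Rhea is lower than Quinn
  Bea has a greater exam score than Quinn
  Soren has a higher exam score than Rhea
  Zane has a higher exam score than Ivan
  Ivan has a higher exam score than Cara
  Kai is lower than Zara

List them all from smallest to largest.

Cara < Rhea < Soren < Ivan < Zane < Gus < Kai < Zara < Quinn < Bea < Vera

The consecutive links are each given: Cara < Rhea; Rhea < Soren; Soren < Ivan; Ivan < Zane; Zane < Gus; Gus < Kai; Kai < Zara; Zara < Quinn; Quinn < Bea; Bea < Vera.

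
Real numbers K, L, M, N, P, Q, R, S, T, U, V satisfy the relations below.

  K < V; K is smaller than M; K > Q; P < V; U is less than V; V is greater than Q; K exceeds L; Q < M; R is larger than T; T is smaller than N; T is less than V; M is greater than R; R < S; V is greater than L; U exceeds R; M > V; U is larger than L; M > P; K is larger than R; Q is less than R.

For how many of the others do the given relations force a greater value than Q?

From Q the given relations immediately reach R, K, V, M.
From those, U, S — 6 in total.
Nothing else is reachable above Q; 6 in all.

6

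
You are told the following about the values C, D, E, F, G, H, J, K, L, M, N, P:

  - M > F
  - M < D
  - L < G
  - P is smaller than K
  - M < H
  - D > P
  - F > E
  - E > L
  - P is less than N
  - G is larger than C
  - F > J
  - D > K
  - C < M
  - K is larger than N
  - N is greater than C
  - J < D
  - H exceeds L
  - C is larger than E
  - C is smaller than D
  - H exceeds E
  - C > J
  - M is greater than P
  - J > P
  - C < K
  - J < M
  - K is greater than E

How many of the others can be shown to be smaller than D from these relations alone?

9

From D the given relations immediately reach P, J, C, M, K.
From those, E, F, N — 8 in total.
From those, L — 9 in total.
No other element is forced below D by the given relations, so the count is 9.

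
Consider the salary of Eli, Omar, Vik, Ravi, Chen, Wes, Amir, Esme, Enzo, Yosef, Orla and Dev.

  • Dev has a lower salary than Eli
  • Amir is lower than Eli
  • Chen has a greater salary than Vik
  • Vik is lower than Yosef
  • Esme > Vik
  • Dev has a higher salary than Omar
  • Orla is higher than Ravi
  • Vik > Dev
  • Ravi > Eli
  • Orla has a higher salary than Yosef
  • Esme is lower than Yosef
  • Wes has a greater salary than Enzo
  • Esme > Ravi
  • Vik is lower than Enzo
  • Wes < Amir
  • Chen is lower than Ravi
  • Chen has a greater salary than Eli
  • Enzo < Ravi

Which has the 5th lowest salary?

Wes

Chaining the given pairs: Omar < Dev < Vik < Enzo < Wes < Amir < Eli < Chen < Ravi < Esme < Yosef < Orla.
Counting 5 from the smallest end gives Wes.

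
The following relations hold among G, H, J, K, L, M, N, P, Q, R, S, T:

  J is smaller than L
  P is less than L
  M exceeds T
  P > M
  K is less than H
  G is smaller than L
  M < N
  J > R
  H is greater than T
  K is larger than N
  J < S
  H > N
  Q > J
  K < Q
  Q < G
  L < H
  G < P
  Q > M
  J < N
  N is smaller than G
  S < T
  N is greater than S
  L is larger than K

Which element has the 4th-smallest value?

T

Chaining the given pairs: R < J < S < T < M < N < K < Q < G < P < L < H.
Counting 4 from the smallest end gives T.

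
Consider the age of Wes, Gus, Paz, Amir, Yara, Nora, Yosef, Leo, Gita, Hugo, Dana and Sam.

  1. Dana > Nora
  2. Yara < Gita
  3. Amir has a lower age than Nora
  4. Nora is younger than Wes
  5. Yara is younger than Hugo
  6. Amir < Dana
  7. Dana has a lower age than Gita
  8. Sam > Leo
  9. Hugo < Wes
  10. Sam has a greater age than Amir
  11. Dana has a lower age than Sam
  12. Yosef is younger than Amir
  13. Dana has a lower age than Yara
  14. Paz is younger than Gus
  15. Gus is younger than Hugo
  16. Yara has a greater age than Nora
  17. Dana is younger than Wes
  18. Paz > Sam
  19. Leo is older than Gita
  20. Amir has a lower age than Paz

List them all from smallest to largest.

Yosef < Amir < Nora < Dana < Yara < Gita < Leo < Sam < Paz < Gus < Hugo < Wes

The consecutive links are each given: Yosef < Amir; Amir < Nora; Nora < Dana; Dana < Yara; Yara < Gita; Gita < Leo; Leo < Sam; Sam < Paz; Paz < Gus; Gus < Hugo; Hugo < Wes.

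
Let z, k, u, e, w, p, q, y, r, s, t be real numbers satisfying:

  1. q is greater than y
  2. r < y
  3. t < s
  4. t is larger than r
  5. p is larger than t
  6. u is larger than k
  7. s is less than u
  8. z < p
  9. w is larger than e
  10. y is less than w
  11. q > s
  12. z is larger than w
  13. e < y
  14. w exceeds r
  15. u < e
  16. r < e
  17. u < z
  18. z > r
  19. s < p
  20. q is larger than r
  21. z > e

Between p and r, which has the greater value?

r < t and t < s give r < s.
With s < u: r < t < s < u.
With u < e: r < t < s < u < e.
Then e < y extends the chain to y.
Then y < w extends the chain to w.
With w < z: r < t < s < u < e < y < w < z.
Then z < p extends the chain to p.
So r < p; p is the larger of the two.

p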